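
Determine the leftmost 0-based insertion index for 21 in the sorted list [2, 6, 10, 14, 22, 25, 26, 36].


List is sorted: [2, 6, 10, 14, 22, 25, 26, 36]
We need the leftmost position where 21 can be inserted, i.e. the first index whose element is >= 21 (or the end of the list if none is).
Binary search with low=0, high=8 (0-based indices):
  low=0, high=8, mid=4: a[4]=22 >= 21, so high = 4
  low=0, high=4, mid=2: a[2]=10 < 21, so low = 3
  low=3, high=4, mid=3: a[3]=14 < 21, so low = 4
Now low = high = 4, so the insertion index is 4.
Final answer: 4


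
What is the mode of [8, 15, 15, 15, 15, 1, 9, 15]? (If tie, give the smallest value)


Count the frequency of each value:
  1 appears 1 time(s)
  8 appears 1 time(s)
  9 appears 1 time(s)
  15 appears 5 time(s)
Maximum frequency is 5.
Only 15 reaches that frequency, so it is the mode.
Final answer: 15


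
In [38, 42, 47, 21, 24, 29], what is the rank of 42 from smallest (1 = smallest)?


Sort ascending: [21, 24, 29, 38, 42, 47]
Find 42 in the sorted list.
42 is at position 5 (1-indexed).
Final answer: 5


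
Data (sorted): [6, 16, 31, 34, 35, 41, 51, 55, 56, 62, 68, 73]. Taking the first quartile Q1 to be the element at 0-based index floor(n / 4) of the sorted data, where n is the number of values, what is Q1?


The list has n = 12 elements.
Q1 index = floor(12 / 4) = floor(3) = 3
Counting from index 0 in the sorted data, the element at index 3 is 34.
Final answer: 34


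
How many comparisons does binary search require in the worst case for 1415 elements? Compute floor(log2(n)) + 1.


Binary search halves the search space each step.
Maximum comparisons = floor(log2(1415)) + 1
log2(1415) = 10.4666
floor(log2(1415)) = 10, so 10 + 1 = 11
Final answer: 11


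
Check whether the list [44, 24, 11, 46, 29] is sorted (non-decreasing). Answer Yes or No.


Check consecutive pairs:
  44 <= 24? False
  24 <= 11? False
  11 <= 46? True
  46 <= 29? False
3 consecutive pair(s) are out of order, so the list is not sorted.
Final answer: No


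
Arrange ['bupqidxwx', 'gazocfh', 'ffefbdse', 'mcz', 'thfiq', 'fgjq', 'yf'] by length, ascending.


Compute lengths:
  'bupqidxwx' has length 9
  'gazocfh' has length 7
  'ffefbdse' has length 8
  'mcz' has length 3
  'thfiq' has length 5
  'fgjq' has length 4
  'yf' has length 2
Lengths in increasing order: 2 < 3 < 4 < 5 < 7 < 8 < 9
Listing the words in that order gives the answer.
Final answer: ['yf', 'mcz', 'fgjq', 'thfiq', 'gazocfh', 'ffefbdse', 'bupqidxwx']


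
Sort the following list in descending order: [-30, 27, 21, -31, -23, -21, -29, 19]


Original list: [-30, 27, 21, -31, -23, -21, -29, 19]
Repeatedly take the largest remaining element:
  Remaining [-30, 27, 21, -31, -23, -21, -29, 19] -> largest is 27
  Remaining [-30, 21, -31, -23, -21, -29, 19] -> largest is 21
  Remaining [-30, -31, -23, -21, -29, 19] -> largest is 19
  Remaining [-30, -31, -23, -21, -29] -> largest is -21
  Remaining [-30, -31, -23, -29] -> largest is -23
  Remaining [-30, -31, -29] -> largest is -29
  Remaining [-30, -31] -> largest is -30
  Remaining [-31] -> largest is -31
Collecting the picks in order gives the descending list.
Final answer: [27, 21, 19, -21, -23, -29, -30, -31]


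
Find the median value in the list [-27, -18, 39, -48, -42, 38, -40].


First, sort the list: [-48, -42, -40, -27, -18, 38, 39]
The list has 7 elements (odd count).
The middle index is 3 (0-based), and the element there is -27.
Final answer: -27


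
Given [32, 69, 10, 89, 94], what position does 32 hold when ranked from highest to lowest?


Sort descending: [94, 89, 69, 32, 10]
Find 32 in the sorted list.
32 is at position 4.
Final answer: 4


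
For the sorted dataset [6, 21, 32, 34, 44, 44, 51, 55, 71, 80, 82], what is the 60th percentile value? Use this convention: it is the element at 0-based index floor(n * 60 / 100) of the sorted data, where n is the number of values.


The dataset has n = 11 elements.
Index = floor(11 * 60 / 100) = floor(660 / 100) = floor(6.6) = 6
Counting from index 0 in the sorted data, the element at index 6 is 51.
Final answer: 51


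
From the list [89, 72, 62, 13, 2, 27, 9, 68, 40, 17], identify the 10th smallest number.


Sort ascending: [2, 9, 13, 17, 27, 40, 62, 68, 72, 89]
The 10th element (1-indexed) is at index 9.
Value = 89
Final answer: 89


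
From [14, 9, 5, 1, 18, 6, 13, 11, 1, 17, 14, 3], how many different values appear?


List all unique values:
Distinct values: [1, 3, 5, 6, 9, 11, 13, 14, 17, 18]
Count = 10
Final answer: 10


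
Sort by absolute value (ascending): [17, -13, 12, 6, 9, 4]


Compute absolute values:
  |17| = 17
  |-13| = 13
  |12| = 12
  |6| = 6
  |9| = 9
  |4| = 4
Absolute values in increasing order: 4 < 6 < 9 < 12 < 13 < 17
Listing the original numbers in that order gives the answer.
Final answer: [4, 6, 9, 12, -13, 17]


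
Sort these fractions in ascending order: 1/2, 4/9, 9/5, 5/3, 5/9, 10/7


Convert to decimal for comparison:
  1/2 = 0.5
  4/9 = 0.4444
  9/5 = 1.8
  5/3 = 1.6667
  5/9 = 0.5556
  10/7 = 1.4286
Decimals in increasing order: 0.4444 < 0.5 < 0.5556 < 1.4286 < 1.6667 < 1.8
Writing each back as its fraction gives the sorted order.
Final answer: 4/9, 1/2, 5/9, 10/7, 5/3, 9/5


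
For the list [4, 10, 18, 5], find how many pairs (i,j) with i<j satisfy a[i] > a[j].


For each element, count the later elements that are smaller than it:
  4 (index 0): smaller elements after it = [] -> 0
  10 (index 1): smaller elements after it = [5] -> 1
  18 (index 2): smaller elements after it = [5] -> 1
Total inversions = 0 + 1 + 1 = 2
Final answer: 2


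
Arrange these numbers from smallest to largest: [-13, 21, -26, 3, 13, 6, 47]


Original list: [-13, 21, -26, 3, 13, 6, 47]
Repeatedly take the smallest remaining element:
  Remaining [-13, 21, -26, 3, 13, 6, 47] -> smallest is -26
  Remaining [-13, 21, 3, 13, 6, 47] -> smallest is -13
  Remaining [21, 3, 13, 6, 47] -> smallest is 3
  Remaining [21, 13, 6, 47] -> smallest is 6
  Remaining [21, 13, 47] -> smallest is 13
  Remaining [21, 47] -> smallest is 21
  Remaining [47] -> smallest is 47
Collecting the picks in order gives the sorted list.
Final answer: [-26, -13, 3, 6, 13, 21, 47]


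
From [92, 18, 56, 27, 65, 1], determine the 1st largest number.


Sort descending: [92, 65, 56, 27, 18, 1]
The 1st element (1-indexed) is at index 0.
Value = 92
Final answer: 92


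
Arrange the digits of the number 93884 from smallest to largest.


The number 93884 has digits: 9, 3, 8, 8, 4
Sorted: 3, 4, 8, 8, 9
Joining the sorted digits gives the result.
Final answer: 34889


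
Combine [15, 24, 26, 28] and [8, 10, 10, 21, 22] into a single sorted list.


List A: [15, 24, 26, 28]
List B: [8, 10, 10, 21, 22]
Repeatedly compare the front elements and take the smaller:
  15 vs 8 -> take 8
  15 vs 10 -> take 10
  15 vs 10 -> take 10
  15 vs 21 -> take 15
  24 vs 21 -> take 21
  24 vs 22 -> take 22
  B is exhausted; append the rest of A: [24, 26, 28]
Final answer: [8, 10, 10, 15, 21, 22, 24, 26, 28]


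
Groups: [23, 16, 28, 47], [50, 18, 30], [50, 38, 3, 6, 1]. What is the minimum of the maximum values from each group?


Find max of each group:
  Group 1: [23, 16, 28, 47] -> max = 47
  Group 2: [50, 18, 30] -> max = 50
  Group 3: [50, 38, 3, 6, 1] -> max = 50
Maxes: [47, 50, 50]
Minimum of maxes = 47
Final answer: 47


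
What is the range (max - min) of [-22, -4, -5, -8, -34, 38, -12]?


Maximum value: 38
Minimum value: -34
Range = 38 - (-34) = 72
Final answer: 72


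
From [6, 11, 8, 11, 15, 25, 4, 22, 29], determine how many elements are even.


Check each element:
  6 is even
  11 is odd
  8 is even
  11 is odd
  15 is odd
  25 is odd
  4 is even
  22 is even
  29 is odd
Evens: [6, 8, 4, 22]
Count of evens = 4
Final answer: 4


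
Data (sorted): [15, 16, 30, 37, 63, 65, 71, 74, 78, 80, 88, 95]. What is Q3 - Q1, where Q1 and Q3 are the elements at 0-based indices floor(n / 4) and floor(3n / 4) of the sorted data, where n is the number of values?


The data has n = 12 elements.
Q1 index = floor(12 / 4) = floor(3) = 3; Q3 index = floor(3 * 12 / 4) = floor(9) = 9
Q1 = element at index 3 = 37
Q3 = element at index 9 = 80
IQR = 80 - 37 = 43
Final answer: 43


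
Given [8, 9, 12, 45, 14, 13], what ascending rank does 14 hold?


Sort ascending: [8, 9, 12, 13, 14, 45]
Find 14 in the sorted list.
14 is at position 5 (1-indexed).
Final answer: 5


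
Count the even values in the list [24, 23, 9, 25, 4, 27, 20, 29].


Check each element:
  24 is even
  23 is odd
  9 is odd
  25 is odd
  4 is even
  27 is odd
  20 is even
  29 is odd
Evens: [24, 4, 20]
Count of evens = 3
Final answer: 3


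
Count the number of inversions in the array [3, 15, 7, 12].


For each element, count the later elements that are smaller than it:
  3 (index 0): smaller elements after it = [] -> 0
  15 (index 1): smaller elements after it = [7, 12] -> 2
  7 (index 2): smaller elements after it = [] -> 0
Total inversions = 0 + 2 + 0 = 2
Final answer: 2


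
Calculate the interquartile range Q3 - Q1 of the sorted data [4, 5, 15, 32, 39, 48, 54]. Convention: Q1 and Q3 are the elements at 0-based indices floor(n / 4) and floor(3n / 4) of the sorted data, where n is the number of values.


The data has n = 7 elements.
Q1 index = floor(7 / 4) = floor(1.75) = 1; Q3 index = floor(3 * 7 / 4) = floor(5.25) = 5
Q1 = element at index 1 = 5
Q3 = element at index 5 = 48
IQR = 48 - 5 = 43
Final answer: 43


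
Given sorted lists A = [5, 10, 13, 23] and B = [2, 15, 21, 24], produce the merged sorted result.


List A: [5, 10, 13, 23]
List B: [2, 15, 21, 24]
Repeatedly compare the front elements and take the smaller:
  5 vs 2 -> take 2
  5 vs 15 -> take 5
  10 vs 15 -> take 10
  13 vs 15 -> take 13
  23 vs 15 -> take 15
  23 vs 21 -> take 21
  23 vs 24 -> take 23
  A is exhausted; append the rest of B: [24]
Final answer: [2, 5, 10, 13, 15, 21, 23, 24]


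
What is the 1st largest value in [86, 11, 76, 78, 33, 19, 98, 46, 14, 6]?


Sort descending: [98, 86, 78, 76, 46, 33, 19, 14, 11, 6]
The 1st element (1-indexed) is at index 0.
Value = 98
Final answer: 98


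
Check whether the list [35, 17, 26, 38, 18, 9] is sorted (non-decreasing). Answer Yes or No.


Check consecutive pairs:
  35 <= 17? False
  17 <= 26? True
  26 <= 38? True
  38 <= 18? False
  18 <= 9? False
3 consecutive pair(s) are out of order, so the list is not sorted.
Final answer: No


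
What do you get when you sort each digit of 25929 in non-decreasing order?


The number 25929 has digits: 2, 5, 9, 2, 9
Sorted: 2, 2, 5, 9, 9
Joining the sorted digits gives the result.
Final answer: 22599


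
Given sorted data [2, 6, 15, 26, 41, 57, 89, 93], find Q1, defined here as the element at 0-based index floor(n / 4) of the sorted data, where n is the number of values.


The list has n = 8 elements.
Q1 index = floor(8 / 4) = floor(2) = 2
Counting from index 0 in the sorted data, the element at index 2 is 15.
Final answer: 15


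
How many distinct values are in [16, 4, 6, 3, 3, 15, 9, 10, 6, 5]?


List all unique values:
Distinct values: [3, 4, 5, 6, 9, 10, 15, 16]
Count = 8
Final answer: 8


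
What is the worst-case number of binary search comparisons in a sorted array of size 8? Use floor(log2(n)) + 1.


Binary search halves the search space each step.
Maximum comparisons = floor(log2(8)) + 1
log2(8) = 3.0
floor(log2(8)) = 3, so 3 + 1 = 4
Final answer: 4


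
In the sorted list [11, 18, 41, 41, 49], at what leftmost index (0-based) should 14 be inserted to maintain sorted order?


List is sorted: [11, 18, 41, 41, 49]
We need the leftmost position where 14 can be inserted, i.e. the first index whose element is >= 14 (or the end of the list if none is).
Binary search with low=0, high=5 (0-based indices):
  low=0, high=5, mid=2: a[2]=41 >= 14, so high = 2
  low=0, high=2, mid=1: a[1]=18 >= 14, so high = 1
  low=0, high=1, mid=0: a[0]=11 < 14, so low = 1
Now low = high = 1, so the insertion index is 1.
Final answer: 1


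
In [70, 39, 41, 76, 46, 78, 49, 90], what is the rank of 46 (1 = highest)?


Sort descending: [90, 78, 76, 70, 49, 46, 41, 39]
Find 46 in the sorted list.
46 is at position 6.
Final answer: 6


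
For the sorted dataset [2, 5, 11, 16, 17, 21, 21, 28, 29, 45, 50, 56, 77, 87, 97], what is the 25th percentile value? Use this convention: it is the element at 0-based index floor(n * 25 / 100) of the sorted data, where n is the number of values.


The dataset has n = 15 elements.
Index = floor(15 * 25 / 100) = floor(375 / 100) = floor(3.75) = 3
Counting from index 0 in the sorted data, the element at index 3 is 16.
Final answer: 16


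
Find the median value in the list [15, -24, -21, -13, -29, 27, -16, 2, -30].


First, sort the list: [-30, -29, -24, -21, -16, -13, 2, 15, 27]
The list has 9 elements (odd count).
The middle index is 4 (0-based), and the element there is -16.
Final answer: -16


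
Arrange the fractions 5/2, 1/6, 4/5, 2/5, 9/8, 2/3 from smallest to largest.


Convert to decimal for comparison:
  5/2 = 2.5
  1/6 = 0.1667
  4/5 = 0.8
  2/5 = 0.4
  9/8 = 1.125
  2/3 = 0.6667
Decimals in increasing order: 0.1667 < 0.4 < 0.6667 < 0.8 < 1.125 < 2.5
Writing each back as its fraction gives the sorted order.
Final answer: 1/6, 2/5, 2/3, 4/5, 9/8, 5/2


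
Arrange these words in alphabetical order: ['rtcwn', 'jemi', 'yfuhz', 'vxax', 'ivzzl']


Compare strings character by character (the first differing letter decides):
  'ivzzl' < 'jemi' since 'i' < 'j' at position 1
  'jemi' < 'rtcwn' since 'j' < 'r' at position 1
  'rtcwn' < 'vxax' since 'r' < 'v' at position 1
  'vxax' < 'yfuhz' since 'v' < 'y' at position 1
Chaining these comparisons gives the alphabetical order.
Final answer: ['ivzzl', 'jemi', 'rtcwn', 'vxax', 'yfuhz']


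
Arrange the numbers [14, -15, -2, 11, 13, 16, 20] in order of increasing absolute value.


Compute absolute values:
  |14| = 14
  |-15| = 15
  |-2| = 2
  |11| = 11
  |13| = 13
  |16| = 16
  |20| = 20
Absolute values in increasing order: 2 < 11 < 13 < 14 < 15 < 16 < 20
Listing the original numbers in that order gives the answer.
Final answer: [-2, 11, 13, 14, -15, 16, 20]


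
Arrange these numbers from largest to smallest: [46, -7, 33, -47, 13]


Original list: [46, -7, 33, -47, 13]
Repeatedly take the largest remaining element:
  Remaining [46, -7, 33, -47, 13] -> largest is 46
  Remaining [-7, 33, -47, 13] -> largest is 33
  Remaining [-7, -47, 13] -> largest is 13
  Remaining [-7, -47] -> largest is -7
  Remaining [-47] -> largest is -47
Collecting the picks in order gives the descending list.
Final answer: [46, 33, 13, -7, -47]


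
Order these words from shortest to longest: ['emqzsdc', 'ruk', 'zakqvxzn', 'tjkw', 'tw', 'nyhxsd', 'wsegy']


Compute lengths:
  'emqzsdc' has length 7
  'ruk' has length 3
  'zakqvxzn' has length 8
  'tjkw' has length 4
  'tw' has length 2
  'nyhxsd' has length 6
  'wsegy' has length 5
Lengths in increasing order: 2 < 3 < 4 < 5 < 6 < 7 < 8
Listing the words in that order gives the answer.
Final answer: ['tw', 'ruk', 'tjkw', 'wsegy', 'nyhxsd', 'emqzsdc', 'zakqvxzn']


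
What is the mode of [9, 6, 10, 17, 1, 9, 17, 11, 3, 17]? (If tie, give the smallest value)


Count the frequency of each value:
  1 appears 1 time(s)
  3 appears 1 time(s)
  6 appears 1 time(s)
  9 appears 2 time(s)
  10 appears 1 time(s)
  11 appears 1 time(s)
  17 appears 3 time(s)
Maximum frequency is 3.
Only 17 reaches that frequency, so it is the mode.
Final answer: 17


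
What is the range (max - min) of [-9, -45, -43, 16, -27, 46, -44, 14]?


Maximum value: 46
Minimum value: -45
Range = 46 - (-45) = 91
Final answer: 91


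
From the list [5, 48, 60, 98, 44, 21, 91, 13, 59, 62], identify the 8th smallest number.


Sort ascending: [5, 13, 21, 44, 48, 59, 60, 62, 91, 98]
The 8th element (1-indexed) is at index 7.
Value = 62
Final answer: 62


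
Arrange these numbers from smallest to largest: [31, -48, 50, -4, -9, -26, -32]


Original list: [31, -48, 50, -4, -9, -26, -32]
Repeatedly take the smallest remaining element:
  Remaining [31, -48, 50, -4, -9, -26, -32] -> smallest is -48
  Remaining [31, 50, -4, -9, -26, -32] -> smallest is -32
  Remaining [31, 50, -4, -9, -26] -> smallest is -26
  Remaining [31, 50, -4, -9] -> smallest is -9
  Remaining [31, 50, -4] -> smallest is -4
  Remaining [31, 50] -> smallest is 31
  Remaining [50] -> smallest is 50
Collecting the picks in order gives the sorted list.
Final answer: [-48, -32, -26, -9, -4, 31, 50]


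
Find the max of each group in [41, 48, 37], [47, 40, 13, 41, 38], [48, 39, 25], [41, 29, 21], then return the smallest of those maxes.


Find max of each group:
  Group 1: [41, 48, 37] -> max = 48
  Group 2: [47, 40, 13, 41, 38] -> max = 47
  Group 3: [48, 39, 25] -> max = 48
  Group 4: [41, 29, 21] -> max = 41
Maxes: [48, 47, 48, 41]
Minimum of maxes = 41
Final answer: 41


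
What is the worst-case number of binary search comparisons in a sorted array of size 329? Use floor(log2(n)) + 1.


Binary search halves the search space each step.
Maximum comparisons = floor(log2(329)) + 1
log2(329) = 8.3619
floor(log2(329)) = 8, so 8 + 1 = 9
Final answer: 9


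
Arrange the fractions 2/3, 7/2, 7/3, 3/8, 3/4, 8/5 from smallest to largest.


Convert to decimal for comparison:
  2/3 = 0.6667
  7/2 = 3.5
  7/3 = 2.3333
  3/8 = 0.375
  3/4 = 0.75
  8/5 = 1.6
Decimals in increasing order: 0.375 < 0.6667 < 0.75 < 1.6 < 2.3333 < 3.5
Writing each back as its fraction gives the sorted order.
Final answer: 3/8, 2/3, 3/4, 8/5, 7/3, 7/2


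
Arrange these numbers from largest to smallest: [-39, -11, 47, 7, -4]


Original list: [-39, -11, 47, 7, -4]
Repeatedly take the largest remaining element:
  Remaining [-39, -11, 47, 7, -4] -> largest is 47
  Remaining [-39, -11, 7, -4] -> largest is 7
  Remaining [-39, -11, -4] -> largest is -4
  Remaining [-39, -11] -> largest is -11
  Remaining [-39] -> largest is -39
Collecting the picks in order gives the descending list.
Final answer: [47, 7, -4, -11, -39]


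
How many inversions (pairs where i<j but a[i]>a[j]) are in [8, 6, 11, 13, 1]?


For each element, count the later elements that are smaller than it:
  8 (index 0): smaller elements after it = [6, 1] -> 2
  6 (index 1): smaller elements after it = [1] -> 1
  11 (index 2): smaller elements after it = [1] -> 1
  13 (index 3): smaller elements after it = [1] -> 1
Total inversions = 2 + 1 + 1 + 1 = 5
Final answer: 5


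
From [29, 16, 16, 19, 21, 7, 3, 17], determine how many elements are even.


Check each element:
  29 is odd
  16 is even
  16 is even
  19 is odd
  21 is odd
  7 is odd
  3 is odd
  17 is odd
Evens: [16, 16]
Count of evens = 2
Final answer: 2


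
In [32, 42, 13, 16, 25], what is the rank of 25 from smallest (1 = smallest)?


Sort ascending: [13, 16, 25, 32, 42]
Find 25 in the sorted list.
25 is at position 3 (1-indexed).
Final answer: 3


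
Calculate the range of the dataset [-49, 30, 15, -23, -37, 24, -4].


Maximum value: 30
Minimum value: -49
Range = 30 - (-49) = 79
Final answer: 79


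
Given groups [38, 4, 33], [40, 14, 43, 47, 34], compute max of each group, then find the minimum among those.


Find max of each group:
  Group 1: [38, 4, 33] -> max = 38
  Group 2: [40, 14, 43, 47, 34] -> max = 47
Maxes: [38, 47]
Minimum of maxes = 38
Final answer: 38


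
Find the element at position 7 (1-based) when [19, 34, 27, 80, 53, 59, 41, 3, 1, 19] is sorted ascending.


Sort ascending: [1, 3, 19, 19, 27, 34, 41, 53, 59, 80]
The 7th element (1-indexed) is at index 6.
Value = 41
Final answer: 41


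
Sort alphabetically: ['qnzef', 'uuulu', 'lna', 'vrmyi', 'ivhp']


Compare strings character by character (the first differing letter decides):
  'ivhp' < 'lna' since 'i' < 'l' at position 1
  'lna' < 'qnzef' since 'l' < 'q' at position 1
  'qnzef' < 'uuulu' since 'q' < 'u' at position 1
  'uuulu' < 'vrmyi' since 'u' < 'v' at position 1
Chaining these comparisons gives the alphabetical order.
Final answer: ['ivhp', 'lna', 'qnzef', 'uuulu', 'vrmyi']


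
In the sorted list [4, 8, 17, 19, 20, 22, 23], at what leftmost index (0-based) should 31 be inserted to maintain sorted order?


List is sorted: [4, 8, 17, 19, 20, 22, 23]
We need the leftmost position where 31 can be inserted, i.e. the first index whose element is >= 31 (or the end of the list if none is).
Binary search with low=0, high=7 (0-based indices):
  low=0, high=7, mid=3: a[3]=19 < 31, so low = 4
  low=4, high=7, mid=5: a[5]=22 < 31, so low = 6
  low=6, high=7, mid=6: a[6]=23 < 31, so low = 7
Now low = high = 7, so the insertion index is 7.
Final answer: 7


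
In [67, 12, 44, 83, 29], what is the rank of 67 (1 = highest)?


Sort descending: [83, 67, 44, 29, 12]
Find 67 in the sorted list.
67 is at position 2.
Final answer: 2


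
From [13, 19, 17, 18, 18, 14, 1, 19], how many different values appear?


List all unique values:
Distinct values: [1, 13, 14, 17, 18, 19]
Count = 6
Final answer: 6


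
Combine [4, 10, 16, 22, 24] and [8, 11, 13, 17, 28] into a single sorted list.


List A: [4, 10, 16, 22, 24]
List B: [8, 11, 13, 17, 28]
Repeatedly compare the front elements and take the smaller:
  4 vs 8 -> take 4
  10 vs 8 -> take 8
  10 vs 11 -> take 10
  16 vs 11 -> take 11
  16 vs 13 -> take 13
  16 vs 17 -> take 16
  22 vs 17 -> take 17
  22 vs 28 -> take 22
  24 vs 28 -> take 24
  A is exhausted; append the rest of B: [28]
Final answer: [4, 8, 10, 11, 13, 16, 17, 22, 24, 28]


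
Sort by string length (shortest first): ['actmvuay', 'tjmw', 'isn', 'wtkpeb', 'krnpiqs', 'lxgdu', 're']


Compute lengths:
  'actmvuay' has length 8
  'tjmw' has length 4
  'isn' has length 3
  'wtkpeb' has length 6
  'krnpiqs' has length 7
  'lxgdu' has length 5
  're' has length 2
Lengths in increasing order: 2 < 3 < 4 < 5 < 6 < 7 < 8
Listing the words in that order gives the answer.
Final answer: ['re', 'isn', 'tjmw', 'lxgdu', 'wtkpeb', 'krnpiqs', 'actmvuay']


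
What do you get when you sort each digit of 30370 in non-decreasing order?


The number 30370 has digits: 3, 0, 3, 7, 0
Sorted: 0, 0, 3, 3, 7
Joining the sorted digits gives the result.
Final answer: 00337


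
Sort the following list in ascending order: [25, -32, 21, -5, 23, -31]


Original list: [25, -32, 21, -5, 23, -31]
Repeatedly take the smallest remaining element:
  Remaining [25, -32, 21, -5, 23, -31] -> smallest is -32
  Remaining [25, 21, -5, 23, -31] -> smallest is -31
  Remaining [25, 21, -5, 23] -> smallest is -5
  Remaining [25, 21, 23] -> smallest is 21
  Remaining [25, 23] -> smallest is 23
  Remaining [25] -> smallest is 25
Collecting the picks in order gives the sorted list.
Final answer: [-32, -31, -5, 21, 23, 25]


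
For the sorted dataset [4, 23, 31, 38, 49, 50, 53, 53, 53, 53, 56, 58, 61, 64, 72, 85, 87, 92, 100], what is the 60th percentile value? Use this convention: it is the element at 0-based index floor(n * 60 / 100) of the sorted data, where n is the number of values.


The dataset has n = 19 elements.
Index = floor(19 * 60 / 100) = floor(1140 / 100) = floor(11.4) = 11
Counting from index 0 in the sorted data, the element at index 11 is 58.
Final answer: 58


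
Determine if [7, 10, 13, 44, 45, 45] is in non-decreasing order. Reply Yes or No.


Check consecutive pairs:
  7 <= 10? True
  10 <= 13? True
  13 <= 44? True
  44 <= 45? True
  45 <= 45? True
Every consecutive pair is in order, so the list is non-decreasing.
Final answer: Yes


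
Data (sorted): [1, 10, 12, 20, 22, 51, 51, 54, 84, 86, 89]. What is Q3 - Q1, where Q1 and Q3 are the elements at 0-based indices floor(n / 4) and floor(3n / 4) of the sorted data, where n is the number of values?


The data has n = 11 elements.
Q1 index = floor(11 / 4) = floor(2.75) = 2; Q3 index = floor(3 * 11 / 4) = floor(8.25) = 8
Q1 = element at index 2 = 12
Q3 = element at index 8 = 84
IQR = 84 - 12 = 72
Final answer: 72


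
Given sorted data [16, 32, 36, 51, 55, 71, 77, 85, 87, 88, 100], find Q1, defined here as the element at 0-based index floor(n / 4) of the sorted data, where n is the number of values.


The list has n = 11 elements.
Q1 index = floor(11 / 4) = floor(2.75) = 2
Counting from index 0 in the sorted data, the element at index 2 is 36.
Final answer: 36


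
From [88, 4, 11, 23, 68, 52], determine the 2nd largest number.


Sort descending: [88, 68, 52, 23, 11, 4]
The 2nd element (1-indexed) is at index 1.
Value = 68
Final answer: 68


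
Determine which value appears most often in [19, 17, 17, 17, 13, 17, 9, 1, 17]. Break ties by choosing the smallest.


Count the frequency of each value:
  1 appears 1 time(s)
  9 appears 1 time(s)
  13 appears 1 time(s)
  17 appears 5 time(s)
  19 appears 1 time(s)
Maximum frequency is 5.
Only 17 reaches that frequency, so it is the mode.
Final answer: 17


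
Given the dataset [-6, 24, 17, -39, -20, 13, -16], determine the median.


First, sort the list: [-39, -20, -16, -6, 13, 17, 24]
The list has 7 elements (odd count).
The middle index is 3 (0-based), and the element there is -6.
Final answer: -6


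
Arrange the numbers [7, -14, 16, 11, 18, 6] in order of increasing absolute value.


Compute absolute values:
  |7| = 7
  |-14| = 14
  |16| = 16
  |11| = 11
  |18| = 18
  |6| = 6
Absolute values in increasing order: 6 < 7 < 11 < 14 < 16 < 18
Listing the original numbers in that order gives the answer.
Final answer: [6, 7, 11, -14, 16, 18]


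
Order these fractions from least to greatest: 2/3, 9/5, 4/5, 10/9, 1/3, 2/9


Convert to decimal for comparison:
  2/3 = 0.6667
  9/5 = 1.8
  4/5 = 0.8
  10/9 = 1.1111
  1/3 = 0.3333
  2/9 = 0.2222
Decimals in increasing order: 0.2222 < 0.3333 < 0.6667 < 0.8 < 1.1111 < 1.8
Writing each back as its fraction gives the sorted order.
Final answer: 2/9, 1/3, 2/3, 4/5, 10/9, 9/5


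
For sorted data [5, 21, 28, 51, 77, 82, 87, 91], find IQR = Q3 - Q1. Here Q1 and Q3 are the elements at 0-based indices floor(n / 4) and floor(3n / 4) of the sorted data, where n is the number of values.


The data has n = 8 elements.
Q1 index = floor(8 / 4) = floor(2) = 2; Q3 index = floor(3 * 8 / 4) = floor(6) = 6
Q1 = element at index 2 = 28
Q3 = element at index 6 = 87
IQR = 87 - 28 = 59
Final answer: 59


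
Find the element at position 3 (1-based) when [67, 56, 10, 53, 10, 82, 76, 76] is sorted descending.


Sort descending: [82, 76, 76, 67, 56, 53, 10, 10]
The 3rd element (1-indexed) is at index 2.
Value = 76
Final answer: 76


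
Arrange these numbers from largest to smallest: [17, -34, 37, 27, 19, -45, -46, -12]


Original list: [17, -34, 37, 27, 19, -45, -46, -12]
Repeatedly take the largest remaining element:
  Remaining [17, -34, 37, 27, 19, -45, -46, -12] -> largest is 37
  Remaining [17, -34, 27, 19, -45, -46, -12] -> largest is 27
  Remaining [17, -34, 19, -45, -46, -12] -> largest is 19
  Remaining [17, -34, -45, -46, -12] -> largest is 17
  Remaining [-34, -45, -46, -12] -> largest is -12
  Remaining [-34, -45, -46] -> largest is -34
  Remaining [-45, -46] -> largest is -45
  Remaining [-46] -> largest is -46
Collecting the picks in order gives the descending list.
Final answer: [37, 27, 19, 17, -12, -34, -45, -46]


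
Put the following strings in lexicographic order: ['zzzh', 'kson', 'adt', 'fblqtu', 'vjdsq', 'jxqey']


Compare strings character by character (the first differing letter decides):
  'adt' < 'fblqtu' since 'a' < 'f' at position 1
  'fblqtu' < 'jxqey' since 'f' < 'j' at position 1
  'jxqey' < 'kson' since 'j' < 'k' at position 1
  'kson' < 'vjdsq' since 'k' < 'v' at position 1
  'vjdsq' < 'zzzh' since 'v' < 'z' at position 1
Chaining these comparisons gives the alphabetical order.
Final answer: ['adt', 'fblqtu', 'jxqey', 'kson', 'vjdsq', 'zzzh']


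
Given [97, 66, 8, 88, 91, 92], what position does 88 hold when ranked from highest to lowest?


Sort descending: [97, 92, 91, 88, 66, 8]
Find 88 in the sorted list.
88 is at position 4.
Final answer: 4


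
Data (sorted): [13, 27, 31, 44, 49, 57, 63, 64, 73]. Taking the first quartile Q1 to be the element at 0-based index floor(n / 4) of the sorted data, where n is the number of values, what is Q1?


The list has n = 9 elements.
Q1 index = floor(9 / 4) = floor(2.25) = 2
Counting from index 0 in the sorted data, the element at index 2 is 31.
Final answer: 31


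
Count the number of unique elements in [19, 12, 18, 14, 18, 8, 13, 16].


List all unique values:
Distinct values: [8, 12, 13, 14, 16, 18, 19]
Count = 7
Final answer: 7


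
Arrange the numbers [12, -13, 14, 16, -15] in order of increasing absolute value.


Compute absolute values:
  |12| = 12
  |-13| = 13
  |14| = 14
  |16| = 16
  |-15| = 15
Absolute values in increasing order: 12 < 13 < 14 < 15 < 16
Listing the original numbers in that order gives the answer.
Final answer: [12, -13, 14, -15, 16]


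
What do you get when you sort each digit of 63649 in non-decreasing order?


The number 63649 has digits: 6, 3, 6, 4, 9
Sorted: 3, 4, 6, 6, 9
Joining the sorted digits gives the result.
Final answer: 34669


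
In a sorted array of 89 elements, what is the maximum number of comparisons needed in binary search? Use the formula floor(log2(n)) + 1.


Binary search halves the search space each step.
Maximum comparisons = floor(log2(89)) + 1
log2(89) = 6.4757
floor(log2(89)) = 6, so 6 + 1 = 7
Final answer: 7


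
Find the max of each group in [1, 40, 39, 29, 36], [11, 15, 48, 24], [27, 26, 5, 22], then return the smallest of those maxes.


Find max of each group:
  Group 1: [1, 40, 39, 29, 36] -> max = 40
  Group 2: [11, 15, 48, 24] -> max = 48
  Group 3: [27, 26, 5, 22] -> max = 27
Maxes: [40, 48, 27]
Minimum of maxes = 27
Final answer: 27


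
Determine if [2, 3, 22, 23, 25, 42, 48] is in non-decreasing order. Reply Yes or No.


Check consecutive pairs:
  2 <= 3? True
  3 <= 22? True
  22 <= 23? True
  23 <= 25? True
  25 <= 42? True
  42 <= 48? True
Every consecutive pair is in order, so the list is non-decreasing.
Final answer: Yes


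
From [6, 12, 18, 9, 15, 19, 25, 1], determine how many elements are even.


Check each element:
  6 is even
  12 is even
  18 is even
  9 is odd
  15 is odd
  19 is odd
  25 is odd
  1 is odd
Evens: [6, 12, 18]
Count of evens = 3
Final answer: 3


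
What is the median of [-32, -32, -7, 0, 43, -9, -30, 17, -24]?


First, sort the list: [-32, -32, -30, -24, -9, -7, 0, 17, 43]
The list has 9 elements (odd count).
The middle index is 4 (0-based), and the element there is -9.
Final answer: -9


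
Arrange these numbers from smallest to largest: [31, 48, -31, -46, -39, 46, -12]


Original list: [31, 48, -31, -46, -39, 46, -12]
Repeatedly take the smallest remaining element:
  Remaining [31, 48, -31, -46, -39, 46, -12] -> smallest is -46
  Remaining [31, 48, -31, -39, 46, -12] -> smallest is -39
  Remaining [31, 48, -31, 46, -12] -> smallest is -31
  Remaining [31, 48, 46, -12] -> smallest is -12
  Remaining [31, 48, 46] -> smallest is 31
  Remaining [48, 46] -> smallest is 46
  Remaining [48] -> smallest is 48
Collecting the picks in order gives the sorted list.
Final answer: [-46, -39, -31, -12, 31, 46, 48]


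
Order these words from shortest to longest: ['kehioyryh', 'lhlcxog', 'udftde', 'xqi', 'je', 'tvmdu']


Compute lengths:
  'kehioyryh' has length 9
  'lhlcxog' has length 7
  'udftde' has length 6
  'xqi' has length 3
  'je' has length 2
  'tvmdu' has length 5
Lengths in increasing order: 2 < 3 < 5 < 6 < 7 < 9
Listing the words in that order gives the answer.
Final answer: ['je', 'xqi', 'tvmdu', 'udftde', 'lhlcxog', 'kehioyryh']


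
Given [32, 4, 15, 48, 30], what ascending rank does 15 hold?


Sort ascending: [4, 15, 30, 32, 48]
Find 15 in the sorted list.
15 is at position 2 (1-indexed).
Final answer: 2


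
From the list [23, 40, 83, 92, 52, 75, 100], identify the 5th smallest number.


Sort ascending: [23, 40, 52, 75, 83, 92, 100]
The 5th element (1-indexed) is at index 4.
Value = 83
Final answer: 83


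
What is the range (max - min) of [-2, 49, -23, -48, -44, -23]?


Maximum value: 49
Minimum value: -48
Range = 49 - (-48) = 97
Final answer: 97


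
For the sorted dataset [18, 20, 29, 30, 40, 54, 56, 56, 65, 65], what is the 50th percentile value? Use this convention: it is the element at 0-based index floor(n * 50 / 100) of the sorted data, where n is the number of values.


The dataset has n = 10 elements.
Index = floor(10 * 50 / 100) = floor(500 / 100) = floor(5) = 5
Counting from index 0 in the sorted data, the element at index 5 is 54.
Final answer: 54


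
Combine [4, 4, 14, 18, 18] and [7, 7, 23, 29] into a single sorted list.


List A: [4, 4, 14, 18, 18]
List B: [7, 7, 23, 29]
Repeatedly compare the front elements and take the smaller:
  4 vs 7 -> take 4
  4 vs 7 -> take 4
  14 vs 7 -> take 7
  14 vs 7 -> take 7
  14 vs 23 -> take 14
  18 vs 23 -> take 18
  18 vs 23 -> take 18
  A is exhausted; append the rest of B: [23, 29]
Final answer: [4, 4, 7, 7, 14, 18, 18, 23, 29]


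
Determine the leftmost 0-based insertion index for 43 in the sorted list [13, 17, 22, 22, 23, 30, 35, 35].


List is sorted: [13, 17, 22, 22, 23, 30, 35, 35]
We need the leftmost position where 43 can be inserted, i.e. the first index whose element is >= 43 (or the end of the list if none is).
Binary search with low=0, high=8 (0-based indices):
  low=0, high=8, mid=4: a[4]=23 < 43, so low = 5
  low=5, high=8, mid=6: a[6]=35 < 43, so low = 7
  low=7, high=8, mid=7: a[7]=35 < 43, so low = 8
Now low = high = 8, so the insertion index is 8.
Final answer: 8


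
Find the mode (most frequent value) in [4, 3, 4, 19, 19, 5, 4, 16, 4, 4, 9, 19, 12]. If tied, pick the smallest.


Count the frequency of each value:
  3 appears 1 time(s)
  4 appears 5 time(s)
  5 appears 1 time(s)
  9 appears 1 time(s)
  12 appears 1 time(s)
  16 appears 1 time(s)
  19 appears 3 time(s)
Maximum frequency is 5.
Only 4 reaches that frequency, so it is the mode.
Final answer: 4


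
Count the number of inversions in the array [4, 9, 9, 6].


For each element, count the later elements that are smaller than it:
  4 (index 0): smaller elements after it = [] -> 0
  9 (index 1): smaller elements after it = [6] -> 1
  9 (index 2): smaller elements after it = [6] -> 1
Total inversions = 0 + 1 + 1 = 2
Final answer: 2


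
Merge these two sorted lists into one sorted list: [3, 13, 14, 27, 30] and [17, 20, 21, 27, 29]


List A: [3, 13, 14, 27, 30]
List B: [17, 20, 21, 27, 29]
Repeatedly compare the front elements and take the smaller:
  3 vs 17 -> take 3
  13 vs 17 -> take 13
  14 vs 17 -> take 14
  27 vs 17 -> take 17
  27 vs 20 -> take 20
  27 vs 21 -> take 21
  27 vs 27 -> take 27
  30 vs 27 -> take 27
  30 vs 29 -> take 29
  B is exhausted; append the rest of A: [30]
Final answer: [3, 13, 14, 17, 20, 21, 27, 27, 29, 30]


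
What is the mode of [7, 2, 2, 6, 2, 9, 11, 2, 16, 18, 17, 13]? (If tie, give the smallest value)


Count the frequency of each value:
  2 appears 4 time(s)
  6 appears 1 time(s)
  7 appears 1 time(s)
  9 appears 1 time(s)
  11 appears 1 time(s)
  13 appears 1 time(s)
  16 appears 1 time(s)
  17 appears 1 time(s)
  18 appears 1 time(s)
Maximum frequency is 4.
Only 2 reaches that frequency, so it is the mode.
Final answer: 2


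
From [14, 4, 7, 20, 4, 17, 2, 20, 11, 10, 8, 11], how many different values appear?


List all unique values:
Distinct values: [2, 4, 7, 8, 10, 11, 14, 17, 20]
Count = 9
Final answer: 9


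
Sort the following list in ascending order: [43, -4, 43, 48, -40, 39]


Original list: [43, -4, 43, 48, -40, 39]
Repeatedly take the smallest remaining element:
  Remaining [43, -4, 43, 48, -40, 39] -> smallest is -40
  Remaining [43, -4, 43, 48, 39] -> smallest is -4
  Remaining [43, 43, 48, 39] -> smallest is 39
  Remaining [43, 43, 48] -> smallest is 43
  Remaining [43, 48] -> smallest is 43
  Remaining [48] -> smallest is 48
Collecting the picks in order gives the sorted list.
Final answer: [-40, -4, 39, 43, 43, 48]


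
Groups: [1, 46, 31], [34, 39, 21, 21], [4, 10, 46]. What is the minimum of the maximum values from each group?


Find max of each group:
  Group 1: [1, 46, 31] -> max = 46
  Group 2: [34, 39, 21, 21] -> max = 39
  Group 3: [4, 10, 46] -> max = 46
Maxes: [46, 39, 46]
Minimum of maxes = 39
Final answer: 39


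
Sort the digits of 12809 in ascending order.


The number 12809 has digits: 1, 2, 8, 0, 9
Sorted: 0, 1, 2, 8, 9
Joining the sorted digits gives the result.
Final answer: 01289


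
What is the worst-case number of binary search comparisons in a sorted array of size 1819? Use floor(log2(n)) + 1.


Binary search halves the search space each step.
Maximum comparisons = floor(log2(1819)) + 1
log2(1819) = 10.8289
floor(log2(1819)) = 10, so 10 + 1 = 11
Final answer: 11


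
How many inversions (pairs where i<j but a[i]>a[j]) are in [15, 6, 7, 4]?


For each element, count the later elements that are smaller than it:
  15 (index 0): smaller elements after it = [6, 7, 4] -> 3
  6 (index 1): smaller elements after it = [4] -> 1
  7 (index 2): smaller elements after it = [4] -> 1
Total inversions = 3 + 1 + 1 = 5
Final answer: 5


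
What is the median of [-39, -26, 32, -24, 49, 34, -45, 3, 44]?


First, sort the list: [-45, -39, -26, -24, 3, 32, 34, 44, 49]
The list has 9 elements (odd count).
The middle index is 4 (0-based), and the element there is 3.
Final answer: 3


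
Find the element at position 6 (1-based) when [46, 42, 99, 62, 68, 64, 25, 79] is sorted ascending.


Sort ascending: [25, 42, 46, 62, 64, 68, 79, 99]
The 6th element (1-indexed) is at index 5.
Value = 68
Final answer: 68


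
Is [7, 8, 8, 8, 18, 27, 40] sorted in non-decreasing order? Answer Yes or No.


Check consecutive pairs:
  7 <= 8? True
  8 <= 8? True
  8 <= 8? True
  8 <= 18? True
  18 <= 27? True
  27 <= 40? True
Every consecutive pair is in order, so the list is non-decreasing.
Final answer: Yes


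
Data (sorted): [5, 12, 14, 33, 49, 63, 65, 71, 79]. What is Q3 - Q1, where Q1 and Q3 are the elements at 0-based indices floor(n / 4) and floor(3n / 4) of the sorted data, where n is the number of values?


The data has n = 9 elements.
Q1 index = floor(9 / 4) = floor(2.25) = 2; Q3 index = floor(3 * 9 / 4) = floor(6.75) = 6
Q1 = element at index 2 = 14
Q3 = element at index 6 = 65
IQR = 65 - 14 = 51
Final answer: 51


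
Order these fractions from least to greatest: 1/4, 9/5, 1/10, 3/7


Convert to decimal for comparison:
  1/4 = 0.25
  9/5 = 1.8
  1/10 = 0.1
  3/7 = 0.4286
Decimals in increasing order: 0.1 < 0.25 < 0.4286 < 1.8
Writing each back as its fraction gives the sorted order.
Final answer: 1/10, 1/4, 3/7, 9/5


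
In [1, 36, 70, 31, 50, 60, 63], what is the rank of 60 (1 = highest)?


Sort descending: [70, 63, 60, 50, 36, 31, 1]
Find 60 in the sorted list.
60 is at position 3.
Final answer: 3


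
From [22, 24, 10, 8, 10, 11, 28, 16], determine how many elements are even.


Check each element:
  22 is even
  24 is even
  10 is even
  8 is even
  10 is even
  11 is odd
  28 is even
  16 is even
Evens: [22, 24, 10, 8, 10, 28, 16]
Count of evens = 7
Final answer: 7


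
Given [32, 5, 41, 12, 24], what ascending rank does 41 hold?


Sort ascending: [5, 12, 24, 32, 41]
Find 41 in the sorted list.
41 is at position 5 (1-indexed).
Final answer: 5


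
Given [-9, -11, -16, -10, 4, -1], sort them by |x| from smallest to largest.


Compute absolute values:
  |-9| = 9
  |-11| = 11
  |-16| = 16
  |-10| = 10
  |4| = 4
  |-1| = 1
Absolute values in increasing order: 1 < 4 < 9 < 10 < 11 < 16
Listing the original numbers in that order gives the answer.
Final answer: [-1, 4, -9, -10, -11, -16]


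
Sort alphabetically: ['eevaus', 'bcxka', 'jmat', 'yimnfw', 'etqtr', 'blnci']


Compare strings character by character (the first differing letter decides):
  'bcxka' < 'blnci' since 'c' < 'l' at position 2
  'blnci' < 'eevaus' since 'b' < 'e' at position 1
  'eevaus' < 'etqtr' since 'e' < 't' at position 2
  'etqtr' < 'jmat' since 'e' < 'j' at position 1
  'jmat' < 'yimnfw' since 'j' < 'y' at position 1
Chaining these comparisons gives the alphabetical order.
Final answer: ['bcxka', 'blnci', 'eevaus', 'etqtr', 'jmat', 'yimnfw']
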